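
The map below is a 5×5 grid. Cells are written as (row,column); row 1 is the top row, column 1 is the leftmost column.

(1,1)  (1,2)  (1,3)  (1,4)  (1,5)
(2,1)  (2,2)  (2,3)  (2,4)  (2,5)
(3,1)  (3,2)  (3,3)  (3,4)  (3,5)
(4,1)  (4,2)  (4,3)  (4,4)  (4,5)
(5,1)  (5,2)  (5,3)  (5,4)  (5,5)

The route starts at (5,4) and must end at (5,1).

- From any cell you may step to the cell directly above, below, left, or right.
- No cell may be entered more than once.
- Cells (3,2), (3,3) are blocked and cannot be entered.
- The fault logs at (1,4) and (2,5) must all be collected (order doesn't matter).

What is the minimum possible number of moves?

Any route passes through (1,4) and (2,5) in some order between (5,4) and (5,1). Summing Manhattan distances along each leg and taking the cheapest ordering ((5,4) → (1,4) → (2,5) → (5,1)) gives a lower bound of 4 + 2 + 7 = 13 moves.
A route of 13 moves achieves this: (5,4) → (4,4) → (3,4) → (2,4) → (2,5) → (1,5) → (1,4) → (1,3) → (2,3) → (2,2) → (2,1) → (3,1) → (4,1) → (5,1).
Since 13 matches the lower bound, it is optimal.

13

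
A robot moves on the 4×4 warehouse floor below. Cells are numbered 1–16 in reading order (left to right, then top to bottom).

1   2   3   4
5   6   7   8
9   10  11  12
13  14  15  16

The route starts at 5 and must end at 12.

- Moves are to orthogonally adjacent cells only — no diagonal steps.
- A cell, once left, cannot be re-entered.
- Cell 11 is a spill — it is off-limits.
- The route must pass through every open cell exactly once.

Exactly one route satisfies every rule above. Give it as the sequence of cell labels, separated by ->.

Need to visit all 15 open cells exactly once, starting at 5 and ending at 12.
Cell 4 has only two open neighbours (8 and 3), so the path must pass straight through it: one of those is the cell it's entered from and the other is where it exits.
Route from 5: up 1 to 1, right 3 to 4, down 1 to 8, left 2 to 6, down 1 to 10, left 1 to 9, down 1 to 13, right 3 to 16, up 1 to 12 — 14 moves in all.
Check: all 15 open cells covered.

5 -> 1 -> 2 -> 3 -> 4 -> 8 -> 7 -> 6 -> 10 -> 9 -> 13 -> 14 -> 15 -> 16 -> 12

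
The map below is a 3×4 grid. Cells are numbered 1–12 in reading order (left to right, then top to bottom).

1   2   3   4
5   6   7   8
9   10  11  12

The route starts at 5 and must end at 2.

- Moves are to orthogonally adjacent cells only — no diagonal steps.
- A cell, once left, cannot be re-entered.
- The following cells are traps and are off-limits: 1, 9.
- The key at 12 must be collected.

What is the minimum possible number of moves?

Any route passes through 12 somewhere between 5 and 2. Summing Manhattan distances along the two legs (5 → 12 → 2) gives a lower bound of 4 + 4 = 8 moves.
A route of 8 moves achieves this: 5 → 6 → 10 → 11 → 12 → 8 → 4 → 3 → 2.
Since 8 matches the lower bound, it is optimal.

8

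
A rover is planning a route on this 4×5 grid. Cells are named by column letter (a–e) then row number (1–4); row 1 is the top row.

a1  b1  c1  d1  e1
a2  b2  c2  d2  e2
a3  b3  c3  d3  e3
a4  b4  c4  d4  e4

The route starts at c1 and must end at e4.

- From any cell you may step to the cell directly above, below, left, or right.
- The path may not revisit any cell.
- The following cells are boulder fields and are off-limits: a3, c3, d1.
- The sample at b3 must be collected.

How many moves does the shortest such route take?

Any route passes through b3 somewhere between c1 and e4. Summing Manhattan distances along the two legs (c1 → b3 → e4) gives a lower bound of 3 + 4 = 7 moves.
A route of 7 moves achieves this: c1 → c2 → b2 → b3 → b4 → c4 → d4 → e4.
Since 7 matches the lower bound, it is optimal.

7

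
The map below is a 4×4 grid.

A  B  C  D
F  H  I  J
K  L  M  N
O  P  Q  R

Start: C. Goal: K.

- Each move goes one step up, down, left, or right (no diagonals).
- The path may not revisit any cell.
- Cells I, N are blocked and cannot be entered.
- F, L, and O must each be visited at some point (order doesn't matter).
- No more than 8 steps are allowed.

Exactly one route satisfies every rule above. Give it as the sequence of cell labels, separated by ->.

C -> B -> A -> F -> H -> L -> P -> O -> K

The 8-move cap with required stops at F, L, O leaves no slack for detours.
Route from C: left 2 to A, down 1 to F, right 1 to H, down 2 to P, left 1 to O, up 1 to K — 8 moves in all.
Check: all required cells visited; 8 ≤ 8 moves.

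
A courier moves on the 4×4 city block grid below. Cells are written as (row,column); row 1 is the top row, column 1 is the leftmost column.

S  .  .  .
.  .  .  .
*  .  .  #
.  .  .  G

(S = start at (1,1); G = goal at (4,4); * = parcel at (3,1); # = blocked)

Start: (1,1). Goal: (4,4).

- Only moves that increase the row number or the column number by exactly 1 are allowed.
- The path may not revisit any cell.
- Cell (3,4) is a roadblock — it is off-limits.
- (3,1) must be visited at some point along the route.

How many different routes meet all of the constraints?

A right/down-only route from (1,1) to (4,4) makes exactly 3 down-moves and 3 right-moves in some order.
With no other constraints that would be C(6,3) = 20 routes.
Split at (3,1) and multiply the segment counts (each segment already excludes blocked cells): (1,1)→(3,1): 1; (3,1)→(4,4): 3; product = 3.
That gives 3 routes.

3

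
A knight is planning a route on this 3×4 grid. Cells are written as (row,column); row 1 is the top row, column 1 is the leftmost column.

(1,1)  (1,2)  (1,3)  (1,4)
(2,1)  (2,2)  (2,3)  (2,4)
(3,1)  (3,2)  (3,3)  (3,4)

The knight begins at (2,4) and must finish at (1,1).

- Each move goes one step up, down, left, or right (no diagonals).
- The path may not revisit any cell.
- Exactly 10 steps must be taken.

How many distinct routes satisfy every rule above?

4

Need simple routes of exactly 10 moves from (2,4) to (1,1) (Manhattan distance 4, so 3 moves are spent on a detour and 3 undoing it).
Enumerating: (2,4) (1,4) (1,3) (2,3) (3,3) (3,2) (3,1) (2,1) (2,2) (1,2) (1,1) | (2,4) (1,4) (1,3) (1,2) (2,2) (2,3) (3,3) (3,2) (3,1) (2,1) (1,1) | (2,4) (3,4) (3,3) (2,3) (1,3) (1,2) (2,2) (3,2) (3,1) (2,1) (1,1) | (2,4) (3,4) (3,3) (3,2) (3,1) (2,1) (2,2) (2,3) (1,3) (1,2) (1,1).
That gives 4 routes.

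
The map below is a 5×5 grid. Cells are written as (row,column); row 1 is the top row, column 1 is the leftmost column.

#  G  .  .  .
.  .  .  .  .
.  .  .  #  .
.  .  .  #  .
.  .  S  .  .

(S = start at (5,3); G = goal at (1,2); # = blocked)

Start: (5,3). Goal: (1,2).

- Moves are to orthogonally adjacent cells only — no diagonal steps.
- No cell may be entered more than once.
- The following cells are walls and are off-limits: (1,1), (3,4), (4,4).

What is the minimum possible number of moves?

The Manhattan distance from (5,3) to (1,2) is |5−1| + |3−2| = 5, so at least 5 moves are needed.
A route of 5 moves achieves this: (5,3) → (4,3) → (3,3) → (2,3) → (1,3) → (1,2).
Since 5 matches the lower bound, it is optimal.

5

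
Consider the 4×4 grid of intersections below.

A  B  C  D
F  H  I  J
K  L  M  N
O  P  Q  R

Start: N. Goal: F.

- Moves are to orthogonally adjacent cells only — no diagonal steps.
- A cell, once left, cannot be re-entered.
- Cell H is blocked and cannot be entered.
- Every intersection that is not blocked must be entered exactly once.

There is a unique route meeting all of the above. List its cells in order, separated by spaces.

Need to visit all 15 open cells exactly once, starting at N and ending at F.
Cell O has only two open neighbours (K and P), so the path must pass straight through it: one of those is the cell it's entered from and the other is where it exits.
Route from N: down 1 to R, left 3 to O, up 1 to K, right 2 to M, up 1 to I, right 1 to J, up 1 to D, left 3 to A, down 1 to F — 14 moves in all.
Check: all 15 open cells covered.

N R Q P O K L M I J D C B A F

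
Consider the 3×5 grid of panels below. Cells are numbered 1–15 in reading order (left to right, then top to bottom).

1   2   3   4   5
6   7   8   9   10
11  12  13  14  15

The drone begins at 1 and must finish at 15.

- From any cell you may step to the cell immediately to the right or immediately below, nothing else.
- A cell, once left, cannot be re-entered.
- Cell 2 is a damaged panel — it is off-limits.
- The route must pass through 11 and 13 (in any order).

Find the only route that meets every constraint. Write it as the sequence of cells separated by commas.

Moves only go right or down, so the column and row indices never decrease.
Route from 1: 2× down (reaching 11), 4× right (reaching 15) — 6 moves in all.
Check: all required cells visited.

1, 6, 11, 12, 13, 14, 15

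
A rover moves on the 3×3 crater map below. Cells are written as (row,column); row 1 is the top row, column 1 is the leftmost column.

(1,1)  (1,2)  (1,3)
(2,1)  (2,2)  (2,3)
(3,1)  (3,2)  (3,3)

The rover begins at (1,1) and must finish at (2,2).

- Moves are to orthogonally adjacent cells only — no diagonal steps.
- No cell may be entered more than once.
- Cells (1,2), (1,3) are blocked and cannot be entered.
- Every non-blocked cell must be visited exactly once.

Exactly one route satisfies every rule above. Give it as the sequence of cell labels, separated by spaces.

Need to visit all 7 open cells exactly once, starting at (1,1) and ending at (2,2).
Cell (3,3) has only two open neighbours ((2,3) and (3,2)), so the path must pass straight through it: one of those is the cell it's entered from and the other is where it exits.
Route from (1,1): down 2 to (3,1), right 2 to (3,3), up 1 to (2,3), left 1 to (2,2) — 6 moves in all.
Check: all 7 open cells covered.

(1,1) (2,1) (3,1) (3,2) (3,3) (2,3) (2,2)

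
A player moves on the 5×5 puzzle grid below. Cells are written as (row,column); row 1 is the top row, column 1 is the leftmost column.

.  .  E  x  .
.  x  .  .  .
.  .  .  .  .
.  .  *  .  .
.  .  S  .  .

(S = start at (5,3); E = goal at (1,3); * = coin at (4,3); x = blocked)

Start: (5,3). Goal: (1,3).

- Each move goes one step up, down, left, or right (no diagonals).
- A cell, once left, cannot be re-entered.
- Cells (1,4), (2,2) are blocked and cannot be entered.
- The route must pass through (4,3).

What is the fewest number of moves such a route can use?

4

Any route passes through (4,3) somewhere between (5,3) and (1,3). Summing Manhattan distances along the two legs ((5,3) → (4,3) → (1,3)) gives a lower bound of 1 + 3 = 4 moves.
A route of 4 moves achieves this: (5,3) → (4,3) → (3,3) → (2,3) → (1,3).
Since 4 matches the lower bound, it is optimal.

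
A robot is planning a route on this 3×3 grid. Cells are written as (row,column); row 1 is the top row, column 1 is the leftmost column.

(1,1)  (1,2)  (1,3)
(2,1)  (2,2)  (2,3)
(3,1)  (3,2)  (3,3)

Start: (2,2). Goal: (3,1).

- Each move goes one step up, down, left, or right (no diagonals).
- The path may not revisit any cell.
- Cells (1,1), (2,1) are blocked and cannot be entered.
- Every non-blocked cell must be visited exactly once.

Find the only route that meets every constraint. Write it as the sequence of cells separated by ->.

Need to visit all 7 open cells exactly once, starting at (2,2) and ending at (3,1).
Cell (1,2) has only two open neighbours ((2,2) and (1,3)), so the path must pass straight through it: one of those is the cell it's entered from and the other is where it exits.
Route from (2,2): up 1 to (1,2), right 1 to (1,3), down 2 to (3,3), left 2 to (3,1) — 6 moves in all.
Check: all 7 open cells covered.

(2,2) -> (1,2) -> (1,3) -> (2,3) -> (3,3) -> (3,2) -> (3,1)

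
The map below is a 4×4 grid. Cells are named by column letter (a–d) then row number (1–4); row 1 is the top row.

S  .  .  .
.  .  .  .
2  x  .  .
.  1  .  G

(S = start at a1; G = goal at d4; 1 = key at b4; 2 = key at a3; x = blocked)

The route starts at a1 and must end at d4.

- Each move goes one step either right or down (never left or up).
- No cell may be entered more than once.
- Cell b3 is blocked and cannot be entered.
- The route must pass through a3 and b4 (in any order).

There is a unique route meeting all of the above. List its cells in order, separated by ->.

Moves only go right or down, so the column and row indices never decrease.
Route from a1: down 3 to a4, right 3 to d4 — 6 moves in all.
Check: all required cells visited.

a1 -> a2 -> a3 -> a4 -> b4 -> c4 -> d4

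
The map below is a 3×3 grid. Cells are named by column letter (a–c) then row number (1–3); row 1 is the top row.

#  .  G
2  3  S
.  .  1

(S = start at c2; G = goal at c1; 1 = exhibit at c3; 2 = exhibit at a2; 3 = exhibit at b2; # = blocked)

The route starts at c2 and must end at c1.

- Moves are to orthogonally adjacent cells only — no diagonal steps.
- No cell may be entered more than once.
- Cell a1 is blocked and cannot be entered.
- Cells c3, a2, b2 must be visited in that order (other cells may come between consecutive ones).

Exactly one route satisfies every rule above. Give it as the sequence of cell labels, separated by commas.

c2, c3, b3, a3, a2, b2, b1, c1

The waypoints must appear in the order c3, a2, b2, with no cell reused.
Route from c2: down to c3, 2× left (reaching a3), up to a2, right to b2, up to b1, right to c1 — 7 moves in all.
Check: order respected (1 at step 1, 2 at step 4, 3 at step 5).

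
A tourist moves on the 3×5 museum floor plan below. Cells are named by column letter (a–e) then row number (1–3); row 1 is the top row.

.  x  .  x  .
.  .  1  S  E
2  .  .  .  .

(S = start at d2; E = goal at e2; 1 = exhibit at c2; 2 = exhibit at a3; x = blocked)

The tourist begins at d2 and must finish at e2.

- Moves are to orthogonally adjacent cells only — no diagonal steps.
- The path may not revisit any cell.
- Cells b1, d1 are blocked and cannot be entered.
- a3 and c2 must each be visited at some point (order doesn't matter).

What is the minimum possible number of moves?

Any route passes through a3 and c2 in some order between d2 and e2. Summing Manhattan distances along each leg and taking the cheapest ordering (d2 → c2 → a3 → e2) gives a lower bound of 1 + 3 + 5 = 9 moves.
A route of 9 moves achieves this: d2 → c2 → b2 → a2 → a3 → b3 → c3 → d3 → e3 → e2.
Since 9 matches the lower bound, it is optimal.

9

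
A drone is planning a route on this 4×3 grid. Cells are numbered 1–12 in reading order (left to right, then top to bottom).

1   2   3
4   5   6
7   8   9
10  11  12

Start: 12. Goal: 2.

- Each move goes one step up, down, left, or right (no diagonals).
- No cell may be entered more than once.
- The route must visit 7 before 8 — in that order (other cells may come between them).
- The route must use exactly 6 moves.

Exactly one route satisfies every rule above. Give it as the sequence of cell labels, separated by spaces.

The waypoints must appear in the order 7, 8, with no cell reused.
Route from 12: left 2 to 10, up 1 to 7, right 1 to 8, up 2 to 2 — 6 moves in all.
Check: order respected (7 at step 3, 8 at step 4); 6 moves as required.

12 11 10 7 8 5 2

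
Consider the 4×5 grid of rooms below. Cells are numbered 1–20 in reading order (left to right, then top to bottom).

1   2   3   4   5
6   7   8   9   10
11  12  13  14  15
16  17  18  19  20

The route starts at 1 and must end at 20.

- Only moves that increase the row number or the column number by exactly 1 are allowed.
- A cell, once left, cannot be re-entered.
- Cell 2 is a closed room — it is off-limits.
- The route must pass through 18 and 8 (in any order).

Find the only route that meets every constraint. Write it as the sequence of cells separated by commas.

1, 6, 7, 8, 13, 18, 19, 20

Moves only go right or down, so the column and row indices never decrease.
Route from 1: down 1 to 6, right 2 to 8, down 2 to 18, right 2 to 20 — 7 moves in all.
Check: all required cells visited.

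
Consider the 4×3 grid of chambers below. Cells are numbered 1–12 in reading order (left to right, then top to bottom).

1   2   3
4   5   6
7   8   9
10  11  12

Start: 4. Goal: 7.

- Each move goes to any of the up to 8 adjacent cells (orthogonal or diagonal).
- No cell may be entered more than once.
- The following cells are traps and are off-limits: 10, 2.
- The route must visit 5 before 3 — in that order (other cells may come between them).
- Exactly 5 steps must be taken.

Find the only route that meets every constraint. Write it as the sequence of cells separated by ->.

4 -> 5 -> 3 -> 6 -> 8 -> 7

The waypoints must appear in the order 5, 3, with no cell reused.
Route from 4: right to 5, up-right to 3, down to 6, down-left to 8, left to 7 — 5 moves in all.
Check: order respected (5 at step 1, 3 at step 2); 5 moves as required.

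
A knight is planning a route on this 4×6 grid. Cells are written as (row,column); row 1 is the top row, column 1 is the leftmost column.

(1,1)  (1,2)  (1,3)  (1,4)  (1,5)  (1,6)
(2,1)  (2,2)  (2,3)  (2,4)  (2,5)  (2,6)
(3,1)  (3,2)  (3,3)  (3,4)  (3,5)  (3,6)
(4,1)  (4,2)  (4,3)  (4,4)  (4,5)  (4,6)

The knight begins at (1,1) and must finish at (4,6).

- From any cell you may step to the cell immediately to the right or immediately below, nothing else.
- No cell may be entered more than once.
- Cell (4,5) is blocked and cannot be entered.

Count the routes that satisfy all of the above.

A right/down-only route from (1,1) to (4,6) makes exactly 3 down-moves and 5 right-moves in some order.
With no other constraints that would be C(8,3) = 56 routes.
Subtract routes through each blocked cell (inclusion–exclusion for overlaps): − through (4,5): 35 → 21.
That gives 21 routes.

21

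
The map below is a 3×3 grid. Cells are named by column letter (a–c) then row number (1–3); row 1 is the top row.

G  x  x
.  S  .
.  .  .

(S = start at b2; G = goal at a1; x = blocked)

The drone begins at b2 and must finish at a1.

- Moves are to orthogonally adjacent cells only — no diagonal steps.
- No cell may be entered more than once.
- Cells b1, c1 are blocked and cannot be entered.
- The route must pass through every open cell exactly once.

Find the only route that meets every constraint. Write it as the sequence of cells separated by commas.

Need to visit all 7 open cells exactly once, starting at b2 and ending at a1.
Cell c3 has only two open neighbours (c2 and b3), so the path must pass straight through it: one of those is the cell it's entered from and the other is where it exits.
Route from b2: right 1 to c2, down 1 to c3, left 2 to a3, up 2 to a1 — 6 moves in all.
Check: all 7 open cells covered.

b2, c2, c3, b3, a3, a2, a1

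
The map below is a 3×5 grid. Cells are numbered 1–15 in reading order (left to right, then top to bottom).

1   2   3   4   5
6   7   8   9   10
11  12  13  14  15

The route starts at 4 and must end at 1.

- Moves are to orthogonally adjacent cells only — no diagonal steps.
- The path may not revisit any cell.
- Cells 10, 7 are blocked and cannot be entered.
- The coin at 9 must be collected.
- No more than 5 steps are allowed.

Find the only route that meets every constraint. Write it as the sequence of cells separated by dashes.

Any route must reach 9 and still end at 1 within 5 moves, so the order of the required stops is forced.
Route from 4: down to 9, left to 8, up to 3, 2× left (reaching 1) — 5 moves in all.
Check: all required cells visited; 5 ≤ 5 moves.

4 - 9 - 8 - 3 - 2 - 1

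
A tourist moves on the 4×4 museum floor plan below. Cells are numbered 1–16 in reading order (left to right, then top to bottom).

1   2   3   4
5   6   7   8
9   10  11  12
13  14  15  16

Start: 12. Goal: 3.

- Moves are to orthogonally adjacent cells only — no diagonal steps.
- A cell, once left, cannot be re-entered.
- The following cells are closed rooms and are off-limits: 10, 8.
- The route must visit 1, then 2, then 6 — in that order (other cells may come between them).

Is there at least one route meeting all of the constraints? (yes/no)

yes

One route that works: 12 → 16 → 15 → 14 → 13 → 9 → 5 → 1 → 2 → 6 → 7 → 3.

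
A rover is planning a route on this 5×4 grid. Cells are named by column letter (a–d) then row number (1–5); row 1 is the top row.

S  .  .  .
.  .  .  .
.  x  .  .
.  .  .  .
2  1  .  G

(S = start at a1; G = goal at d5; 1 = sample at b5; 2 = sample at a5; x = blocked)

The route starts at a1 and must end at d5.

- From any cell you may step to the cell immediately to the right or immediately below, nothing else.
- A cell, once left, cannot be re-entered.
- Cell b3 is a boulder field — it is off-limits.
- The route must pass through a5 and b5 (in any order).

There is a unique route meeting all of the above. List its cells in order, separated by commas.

Moves only go right or down, so the column and row indices never decrease.
Route from a1: down 4 to a5, right 3 to d5 — 7 moves in all.
Check: all required cells visited.

a1, a2, a3, a4, a5, b5, c5, d5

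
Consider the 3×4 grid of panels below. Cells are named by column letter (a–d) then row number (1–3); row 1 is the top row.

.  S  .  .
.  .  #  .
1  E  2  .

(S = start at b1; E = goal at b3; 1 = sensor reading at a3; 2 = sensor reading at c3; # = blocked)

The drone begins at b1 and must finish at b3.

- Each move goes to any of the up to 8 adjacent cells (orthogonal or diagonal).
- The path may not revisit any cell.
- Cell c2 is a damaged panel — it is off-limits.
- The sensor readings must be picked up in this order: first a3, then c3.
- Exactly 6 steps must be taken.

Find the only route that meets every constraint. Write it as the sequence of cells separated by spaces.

The waypoints must appear in the order a3, c3, with no cell reused.
Route from b1: left to a1, 2× down (reaching a3), up-right to b2, down-right to c3, left to b3 — 6 moves in all.
Check: order respected (1 at step 3, 2 at step 5); 6 moves as required.

b1 a1 a2 a3 b2 c3 b3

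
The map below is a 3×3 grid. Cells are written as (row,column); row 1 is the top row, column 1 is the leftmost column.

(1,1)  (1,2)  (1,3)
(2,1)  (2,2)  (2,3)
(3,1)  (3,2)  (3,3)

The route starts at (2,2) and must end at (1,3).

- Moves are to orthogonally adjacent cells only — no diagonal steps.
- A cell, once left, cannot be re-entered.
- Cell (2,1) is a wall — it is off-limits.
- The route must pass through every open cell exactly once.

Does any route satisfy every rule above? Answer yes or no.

no

Cell (1,1) has only one open neighbour but is neither the start nor the goal, so a Hamiltonian route would have to both enter and leave it through the same neighbour — impossible without revisiting.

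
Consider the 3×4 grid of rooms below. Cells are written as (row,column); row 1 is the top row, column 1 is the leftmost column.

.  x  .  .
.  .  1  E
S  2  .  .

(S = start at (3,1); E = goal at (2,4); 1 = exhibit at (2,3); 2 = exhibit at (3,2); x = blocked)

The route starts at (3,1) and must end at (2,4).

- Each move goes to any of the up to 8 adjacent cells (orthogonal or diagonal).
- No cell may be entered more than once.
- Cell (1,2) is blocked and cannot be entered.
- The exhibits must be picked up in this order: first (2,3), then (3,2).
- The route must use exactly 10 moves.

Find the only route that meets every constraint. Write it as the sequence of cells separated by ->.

(3,1) -> (2,1) -> (1,1) -> (2,2) -> (1,3) -> (1,4) -> (2,3) -> (3,2) -> (3,3) -> (3,4) -> (2,4)

The waypoints must appear in the order (2,3), (3,2), with no cell reused.
Route from (3,1): up 2 to (1,1), down-right 1 to (2,2), up-right 1 to (1,3), right 1 to (1,4), down-left 2 to (3,2), right 2 to (3,4), up 1 to (2,4) — 10 moves in all.
Check: order respected (1 at step 6, 2 at step 7); 10 moves as required.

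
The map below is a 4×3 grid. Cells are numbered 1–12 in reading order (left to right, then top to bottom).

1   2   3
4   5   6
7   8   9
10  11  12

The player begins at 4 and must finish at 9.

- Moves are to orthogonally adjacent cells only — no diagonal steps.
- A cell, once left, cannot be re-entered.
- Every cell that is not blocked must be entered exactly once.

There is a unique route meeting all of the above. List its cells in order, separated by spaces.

4 1 2 3 6 5 8 7 10 11 12 9

Need to visit all 12 open cells exactly once, starting at 4 and ending at 9.
Cell 12 has only two open neighbours (9 and 11), so the path must pass straight through it: one of those is the cell it's entered from and the other is where it exits.
Route from 4: up 1 to 1, right 2 to 3, down 1 to 6, left 1 to 5, down 1 to 8, left 1 to 7, down 1 to 10, right 2 to 12, up 1 to 9 — 11 moves in all.
Check: all 12 open cells covered.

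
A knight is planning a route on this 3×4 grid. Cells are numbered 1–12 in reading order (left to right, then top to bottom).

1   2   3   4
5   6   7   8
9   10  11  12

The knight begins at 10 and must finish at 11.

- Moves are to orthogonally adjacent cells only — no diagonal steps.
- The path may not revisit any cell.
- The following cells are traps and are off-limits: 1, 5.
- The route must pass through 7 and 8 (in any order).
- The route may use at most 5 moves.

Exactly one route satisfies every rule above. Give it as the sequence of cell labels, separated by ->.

The budget equals the shortest possible length, so every move has to be on a shortest route through the required cells.
Route from 10: up to 6, 2× right (reaching 8), down to 12, left to 11 — 5 moves in all.
Check: all required cells visited; 5 ≤ 5 moves.

10 -> 6 -> 7 -> 8 -> 12 -> 11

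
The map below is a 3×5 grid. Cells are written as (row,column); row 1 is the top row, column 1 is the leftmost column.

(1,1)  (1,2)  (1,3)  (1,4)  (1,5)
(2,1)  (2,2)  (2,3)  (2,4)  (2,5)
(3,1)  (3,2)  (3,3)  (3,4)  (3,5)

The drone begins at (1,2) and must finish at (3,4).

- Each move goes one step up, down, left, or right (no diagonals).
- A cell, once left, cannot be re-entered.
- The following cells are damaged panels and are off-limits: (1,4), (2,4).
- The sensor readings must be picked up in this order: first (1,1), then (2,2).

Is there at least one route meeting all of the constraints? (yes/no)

One route that works: (1,2) → (1,1) → (2,1) → (2,2) → (3,2) → (3,3) → (3,4).

yes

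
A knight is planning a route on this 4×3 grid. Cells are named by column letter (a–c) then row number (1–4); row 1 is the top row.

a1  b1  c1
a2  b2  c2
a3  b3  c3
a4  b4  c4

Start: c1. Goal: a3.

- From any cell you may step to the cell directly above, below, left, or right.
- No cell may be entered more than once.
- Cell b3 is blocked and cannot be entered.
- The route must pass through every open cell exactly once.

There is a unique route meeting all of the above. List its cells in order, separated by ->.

Need to visit all 11 open cells exactly once, starting at c1 and ending at a3.
Cell a4 has only two open neighbours (a3 and b4), so the path must pass straight through it: one of those is the cell it's entered from and the other is where it exits.
Route from c1: 2× left (reaching a1), down to a2, 2× right (reaching c2), 2× down (reaching c4), 2× left (reaching a4), up to a3 — 10 moves in all.
Check: all 11 open cells covered.

c1 -> b1 -> a1 -> a2 -> b2 -> c2 -> c3 -> c4 -> b4 -> a4 -> a3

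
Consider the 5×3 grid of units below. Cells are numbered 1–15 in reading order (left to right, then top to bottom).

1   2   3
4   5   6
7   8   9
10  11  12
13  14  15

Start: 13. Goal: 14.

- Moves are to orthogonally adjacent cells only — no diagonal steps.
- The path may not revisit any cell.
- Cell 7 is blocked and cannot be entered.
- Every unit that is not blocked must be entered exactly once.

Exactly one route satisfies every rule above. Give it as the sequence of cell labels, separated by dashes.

13 - 10 - 11 - 8 - 5 - 4 - 1 - 2 - 3 - 6 - 9 - 12 - 15 - 14

Need to visit all 14 open cells exactly once, starting at 13 and ending at 14.
Cell 15 has only two open neighbours (12 and 14), so the path must pass straight through it: one of those is the cell it's entered from and the other is where it exits.
Route from 13: up 1 to 10, right 1 to 11, up 2 to 5, left 1 to 4, up 1 to 1, right 2 to 3, down 4 to 15, left 1 to 14 — 13 moves in all.
Check: all 14 open cells covered.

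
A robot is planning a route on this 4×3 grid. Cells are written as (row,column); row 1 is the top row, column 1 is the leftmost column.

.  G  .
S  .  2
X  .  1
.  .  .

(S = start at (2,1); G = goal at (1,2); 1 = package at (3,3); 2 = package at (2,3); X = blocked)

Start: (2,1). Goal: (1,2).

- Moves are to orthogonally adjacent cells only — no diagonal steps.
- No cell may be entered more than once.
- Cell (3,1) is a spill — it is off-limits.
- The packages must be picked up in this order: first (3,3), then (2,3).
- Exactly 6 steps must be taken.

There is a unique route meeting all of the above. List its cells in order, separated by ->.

(2,1) -> (2,2) -> (3,2) -> (3,3) -> (2,3) -> (1,3) -> (1,2)

The waypoints must appear in the order (3,3), (2,3), with no cell reused.
Route from (2,1): right to (2,2), down to (3,2), right to (3,3), 2× up (reaching (1,3)), left to (1,2) — 6 moves in all.
Check: order respected (1 at step 3, 2 at step 4); 6 moves as required.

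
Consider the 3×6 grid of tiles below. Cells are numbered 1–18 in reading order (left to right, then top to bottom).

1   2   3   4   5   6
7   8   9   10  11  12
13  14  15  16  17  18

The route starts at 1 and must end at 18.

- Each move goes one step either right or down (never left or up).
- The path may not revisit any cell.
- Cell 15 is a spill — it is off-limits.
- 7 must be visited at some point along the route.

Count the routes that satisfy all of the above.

A right/down-only route from 1 to 18 makes exactly 2 down-moves and 5 right-moves in some order.
With no other constraints that would be C(7,2) = 21 routes.
Split at 7 and multiply the segment counts (each segment already excludes blocked cells): 1→7: 1; 7→18: 3; product = 3.
That gives 3 routes.

3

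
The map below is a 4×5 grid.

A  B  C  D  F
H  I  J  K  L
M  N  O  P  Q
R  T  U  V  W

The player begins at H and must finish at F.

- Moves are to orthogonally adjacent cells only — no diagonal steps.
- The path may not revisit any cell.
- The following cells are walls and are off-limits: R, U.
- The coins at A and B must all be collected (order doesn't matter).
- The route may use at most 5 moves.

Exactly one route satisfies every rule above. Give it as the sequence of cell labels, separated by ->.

H -> A -> B -> C -> D -> F

Any route must reach A and B and still end at F within 5 moves, so the order of the required stops is forced.
Route from H: up to A, 4× right (reaching F) — 5 moves in all.
Check: all required cells visited; 5 ≤ 5 moves.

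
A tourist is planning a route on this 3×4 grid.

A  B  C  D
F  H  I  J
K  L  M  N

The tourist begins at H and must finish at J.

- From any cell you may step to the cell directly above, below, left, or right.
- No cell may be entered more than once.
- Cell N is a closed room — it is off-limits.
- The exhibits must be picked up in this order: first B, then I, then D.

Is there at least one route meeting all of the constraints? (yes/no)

yes

One route that works: H → B → A → F → K → L → M → I → C → D → J.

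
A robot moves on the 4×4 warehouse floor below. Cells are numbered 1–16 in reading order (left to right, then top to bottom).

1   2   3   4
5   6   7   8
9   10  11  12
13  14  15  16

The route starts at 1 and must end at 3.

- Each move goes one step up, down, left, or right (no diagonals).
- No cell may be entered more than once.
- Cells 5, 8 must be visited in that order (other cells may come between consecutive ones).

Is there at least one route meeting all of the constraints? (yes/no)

yes

One route that works: 1 → 5 → 6 → 7 → 8 → 4 → 3.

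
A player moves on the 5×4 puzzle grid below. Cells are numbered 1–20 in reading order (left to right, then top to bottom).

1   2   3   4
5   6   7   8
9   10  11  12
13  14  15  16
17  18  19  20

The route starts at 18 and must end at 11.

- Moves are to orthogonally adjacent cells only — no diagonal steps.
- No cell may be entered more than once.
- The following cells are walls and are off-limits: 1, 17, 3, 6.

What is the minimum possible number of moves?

The Manhattan distance from 18 to 11 is |5−3| + |2−3| = 3, so at least 3 moves are needed.
A route of 3 moves achieves this: 18 → 14 → 10 → 11.
Since 3 matches the lower bound, it is optimal.

3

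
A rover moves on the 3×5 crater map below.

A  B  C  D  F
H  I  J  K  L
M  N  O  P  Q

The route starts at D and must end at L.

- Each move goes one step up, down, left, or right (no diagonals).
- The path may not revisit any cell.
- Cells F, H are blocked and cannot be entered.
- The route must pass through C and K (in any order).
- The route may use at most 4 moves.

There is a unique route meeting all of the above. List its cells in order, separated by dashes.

D - C - J - K - L

Any route must reach C and K and still end at L within 4 moves, so the order of the required stops is forced.
Route from D: left 1 to C, down 1 to J, right 2 to L — 4 moves in all.
Check: all required cells visited; 4 ≤ 4 moves.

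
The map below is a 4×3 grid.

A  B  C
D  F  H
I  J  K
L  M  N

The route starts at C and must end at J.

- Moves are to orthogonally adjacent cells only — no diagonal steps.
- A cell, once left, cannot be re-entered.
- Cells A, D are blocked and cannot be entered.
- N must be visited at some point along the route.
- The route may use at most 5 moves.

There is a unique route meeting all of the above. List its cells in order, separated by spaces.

The budget equals the shortest possible length, so every move has to be on a shortest route through the required cells.
Route from C: 3× down (reaching N), left to M, up to J — 5 moves in all.
Check: all required cells visited; 5 ≤ 5 moves.

C H K N M J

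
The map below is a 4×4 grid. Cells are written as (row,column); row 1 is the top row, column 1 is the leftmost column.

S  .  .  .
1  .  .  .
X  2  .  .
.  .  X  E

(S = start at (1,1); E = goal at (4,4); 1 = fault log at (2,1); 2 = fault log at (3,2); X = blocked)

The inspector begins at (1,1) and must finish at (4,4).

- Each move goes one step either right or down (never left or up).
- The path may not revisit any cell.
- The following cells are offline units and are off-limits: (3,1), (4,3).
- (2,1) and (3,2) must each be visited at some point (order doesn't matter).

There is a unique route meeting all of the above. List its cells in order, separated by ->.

(1,1) -> (2,1) -> (2,2) -> (3,2) -> (3,3) -> (3,4) -> (4,4)

Moves only go right or down, so the column and row indices never decrease.
Route from (1,1): down to (2,1), right to (2,2), down to (3,2), 2× right (reaching (3,4)), down to (4,4) — 6 moves in all.
Check: all required cells visited.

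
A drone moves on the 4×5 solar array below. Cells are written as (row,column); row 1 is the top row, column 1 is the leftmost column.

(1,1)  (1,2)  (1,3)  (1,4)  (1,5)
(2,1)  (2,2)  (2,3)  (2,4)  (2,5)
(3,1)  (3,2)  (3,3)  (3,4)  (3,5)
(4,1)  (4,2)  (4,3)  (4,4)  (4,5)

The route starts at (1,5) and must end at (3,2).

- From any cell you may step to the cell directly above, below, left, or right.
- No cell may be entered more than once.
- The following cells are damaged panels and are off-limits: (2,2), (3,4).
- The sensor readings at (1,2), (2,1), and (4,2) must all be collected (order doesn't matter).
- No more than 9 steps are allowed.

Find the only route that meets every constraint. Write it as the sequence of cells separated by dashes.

Any route must reach (1,2), (2,1), and (4,2) and still end at (3,2) within 9 moves, so the order of the required stops is forced.
Route from (1,5): left 4 to (1,1), down 3 to (4,1), right 1 to (4,2), up 1 to (3,2) — 9 moves in all.
Check: all required cells visited; 9 ≤ 9 moves.

(1,5) - (1,4) - (1,3) - (1,2) - (1,1) - (2,1) - (3,1) - (4,1) - (4,2) - (3,2)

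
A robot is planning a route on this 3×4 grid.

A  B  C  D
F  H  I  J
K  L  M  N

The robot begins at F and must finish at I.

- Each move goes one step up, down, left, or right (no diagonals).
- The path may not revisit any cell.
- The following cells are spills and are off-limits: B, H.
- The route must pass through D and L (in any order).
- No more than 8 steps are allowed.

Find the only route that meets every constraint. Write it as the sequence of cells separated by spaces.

Any route must reach D and L and still end at I within 8 moves, so the order of the required stops is forced.
Route from F: down 1 to K, right 3 to N, up 2 to D, left 1 to C, down 1 to I — 8 moves in all.
Check: all required cells visited; 8 ≤ 8 moves.

F K L M N J D C I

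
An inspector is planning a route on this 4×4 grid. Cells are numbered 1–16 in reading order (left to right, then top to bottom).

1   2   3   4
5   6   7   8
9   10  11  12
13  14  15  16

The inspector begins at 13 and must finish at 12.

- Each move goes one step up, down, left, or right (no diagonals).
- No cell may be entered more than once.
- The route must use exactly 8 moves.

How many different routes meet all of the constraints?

32

Need simple routes of exactly 8 moves from 13 to 12 (Manhattan distance 4, so 2 moves are spent on a detour and 2 undoing it).
Branch systematically from the start, pruning whenever the remaining move budget drops below the Manhattan distance to 12 or differs from it in parity. Grouping the completions by first move — via 9: 22; via 14: 10 — and summing: 22 + 10 = 32.
That gives 32 routes.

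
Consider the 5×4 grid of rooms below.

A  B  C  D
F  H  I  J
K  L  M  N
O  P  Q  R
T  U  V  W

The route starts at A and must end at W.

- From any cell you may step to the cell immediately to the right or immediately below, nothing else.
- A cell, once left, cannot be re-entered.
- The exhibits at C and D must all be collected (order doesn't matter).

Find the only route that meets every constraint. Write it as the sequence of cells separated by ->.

A -> B -> C -> D -> J -> N -> R -> W

Moves only go right or down, so the column and row indices never decrease.
Route from A: right 3 to D, down 4 to W — 7 moves in all.
Check: all required cells visited.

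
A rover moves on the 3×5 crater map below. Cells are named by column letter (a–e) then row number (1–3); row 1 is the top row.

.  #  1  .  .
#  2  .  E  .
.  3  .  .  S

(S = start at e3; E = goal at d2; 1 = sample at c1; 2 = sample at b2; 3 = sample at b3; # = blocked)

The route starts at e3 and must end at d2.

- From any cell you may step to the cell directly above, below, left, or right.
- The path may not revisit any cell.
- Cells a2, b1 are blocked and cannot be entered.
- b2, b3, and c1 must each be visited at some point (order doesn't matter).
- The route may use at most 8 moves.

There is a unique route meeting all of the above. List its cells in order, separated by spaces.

e3 d3 c3 b3 b2 c2 c1 d1 d2

The budget equals the shortest possible length, so every move has to be on a shortest route through the required cells.
Route from e3: left 3 to b3, up 1 to b2, right 1 to c2, up 1 to c1, right 1 to d1, down 1 to d2 — 8 moves in all.
Check: all required cells visited; 8 ≤ 8 moves.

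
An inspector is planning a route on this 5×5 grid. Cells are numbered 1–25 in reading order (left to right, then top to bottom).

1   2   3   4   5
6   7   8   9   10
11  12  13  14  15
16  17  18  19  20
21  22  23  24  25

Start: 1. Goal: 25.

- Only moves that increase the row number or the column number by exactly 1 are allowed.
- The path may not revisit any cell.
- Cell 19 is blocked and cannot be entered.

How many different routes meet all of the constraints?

A right/down-only route from 1 to 25 makes exactly 4 down-moves and 4 right-moves in some order.
With no other constraints that would be C(8,4) = 70 routes.
Subtract routes through each blocked cell (inclusion–exclusion for overlaps): − through 19: 40 → 30.
That gives 30 routes.

30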